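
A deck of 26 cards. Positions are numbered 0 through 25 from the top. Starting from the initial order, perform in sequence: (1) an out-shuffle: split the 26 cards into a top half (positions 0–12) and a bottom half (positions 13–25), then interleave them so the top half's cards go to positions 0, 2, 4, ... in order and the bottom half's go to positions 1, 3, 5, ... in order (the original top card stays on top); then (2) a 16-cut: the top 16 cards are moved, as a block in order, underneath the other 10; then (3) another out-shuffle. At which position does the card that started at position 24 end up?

14

Track the card from position 24 forward through each operation:
  after op 1 (out-shuffle): 24 → 23
  after op 2 (cut 16): 23 → 7
  after op 3 (out-shuffle): 7 → 14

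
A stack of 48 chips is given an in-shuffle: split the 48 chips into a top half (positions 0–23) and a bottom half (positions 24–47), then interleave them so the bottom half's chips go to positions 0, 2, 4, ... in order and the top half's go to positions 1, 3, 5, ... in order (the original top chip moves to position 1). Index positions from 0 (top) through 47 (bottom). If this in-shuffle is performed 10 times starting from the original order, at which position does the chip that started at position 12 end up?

Track the chip's position through each in-shuffle:
12 → 25 → 2 → 5 → 11 → 23 → 47 → 46 → 44 → 40 → 32

32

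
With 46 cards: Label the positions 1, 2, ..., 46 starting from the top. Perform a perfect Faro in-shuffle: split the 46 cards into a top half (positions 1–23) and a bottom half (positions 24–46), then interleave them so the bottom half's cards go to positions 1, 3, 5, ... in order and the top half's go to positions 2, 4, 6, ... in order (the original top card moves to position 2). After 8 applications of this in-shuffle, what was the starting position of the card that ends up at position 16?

3

Work backwards from position 16, undoing one in-shuffle at a time:
16 ← 8 ← 4 ← 2 ← 1 ← 24 ← 12 ← 6 ← 3
So the card now at position 16 started at position 3.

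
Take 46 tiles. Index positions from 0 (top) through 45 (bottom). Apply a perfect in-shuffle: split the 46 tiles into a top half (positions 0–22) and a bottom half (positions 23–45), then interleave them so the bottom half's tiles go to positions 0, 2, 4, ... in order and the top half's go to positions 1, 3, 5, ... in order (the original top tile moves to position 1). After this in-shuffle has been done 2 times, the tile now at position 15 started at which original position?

Work backwards from position 15, undoing one in-shuffle at a time:
15 ← 7 ← 3
So the tile now at position 15 started at position 3.

3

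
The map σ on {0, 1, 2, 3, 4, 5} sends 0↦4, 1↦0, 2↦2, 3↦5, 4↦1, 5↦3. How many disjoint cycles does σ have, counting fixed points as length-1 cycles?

Cycle decomposition: (0 4 1) (2) (3 5).
3 cycles.

3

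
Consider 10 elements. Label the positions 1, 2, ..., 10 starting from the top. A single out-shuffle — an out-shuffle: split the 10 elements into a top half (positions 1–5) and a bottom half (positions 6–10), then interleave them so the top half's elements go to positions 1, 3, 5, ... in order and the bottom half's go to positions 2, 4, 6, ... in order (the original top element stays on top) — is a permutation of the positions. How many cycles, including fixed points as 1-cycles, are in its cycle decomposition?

Trace each unvisited position around until it returns:
(1) (2 3 5 9 8 6) (4 7) (10)
4 cycles in total.

4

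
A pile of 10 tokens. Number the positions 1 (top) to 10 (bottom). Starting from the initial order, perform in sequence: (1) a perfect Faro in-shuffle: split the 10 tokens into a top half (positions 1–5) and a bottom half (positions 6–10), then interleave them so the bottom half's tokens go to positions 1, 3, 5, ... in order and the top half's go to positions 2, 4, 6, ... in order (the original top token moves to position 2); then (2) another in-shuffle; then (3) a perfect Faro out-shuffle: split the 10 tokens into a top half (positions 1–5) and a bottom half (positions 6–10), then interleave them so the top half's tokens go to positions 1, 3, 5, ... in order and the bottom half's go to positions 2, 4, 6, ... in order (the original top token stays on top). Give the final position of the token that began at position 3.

1

Track the token from position 3 forward through each operation:
  after op 1 (in-shuffle): 3 → 6
  after op 2 (in-shuffle): 6 → 1
  after op 3 (out-shuffle): 1 → 1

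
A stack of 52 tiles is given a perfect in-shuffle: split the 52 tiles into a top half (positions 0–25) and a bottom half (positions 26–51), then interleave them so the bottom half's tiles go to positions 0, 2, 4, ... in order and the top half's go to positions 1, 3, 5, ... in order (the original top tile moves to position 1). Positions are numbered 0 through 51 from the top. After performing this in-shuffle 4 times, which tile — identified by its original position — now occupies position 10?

Work backwards from position 10, undoing one in-shuffle at a time:
10 ← 31 ← 15 ← 7 ← 3
So the tile now at position 10 started at position 3.

3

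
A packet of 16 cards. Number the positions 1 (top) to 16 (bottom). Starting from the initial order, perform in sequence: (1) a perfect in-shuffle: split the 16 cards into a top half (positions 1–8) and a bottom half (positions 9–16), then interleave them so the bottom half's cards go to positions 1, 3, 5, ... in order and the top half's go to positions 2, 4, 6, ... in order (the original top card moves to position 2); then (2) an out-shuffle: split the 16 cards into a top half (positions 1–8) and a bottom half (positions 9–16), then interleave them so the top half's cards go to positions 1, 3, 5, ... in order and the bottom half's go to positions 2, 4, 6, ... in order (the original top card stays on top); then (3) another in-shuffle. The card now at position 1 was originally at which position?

Undo the operations in reverse order, starting from position 1:
  undo op 3 (in-shuffle, from bottom half): 1 ← 9
  undo op 2 (out-shuffle, from top half): 9 ← 5
  undo op 1 (in-shuffle, from bottom half): 5 ← 11
So the card at position 1 came from original position 11.

11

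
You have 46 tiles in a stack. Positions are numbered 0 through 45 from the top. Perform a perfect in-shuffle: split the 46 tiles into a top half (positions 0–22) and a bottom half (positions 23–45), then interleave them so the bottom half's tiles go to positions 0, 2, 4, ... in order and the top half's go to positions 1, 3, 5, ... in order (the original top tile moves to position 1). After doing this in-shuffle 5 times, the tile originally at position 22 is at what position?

30

Track the tile's position through each in-shuffle:
22 → 45 → 44 → 42 → 38 → 30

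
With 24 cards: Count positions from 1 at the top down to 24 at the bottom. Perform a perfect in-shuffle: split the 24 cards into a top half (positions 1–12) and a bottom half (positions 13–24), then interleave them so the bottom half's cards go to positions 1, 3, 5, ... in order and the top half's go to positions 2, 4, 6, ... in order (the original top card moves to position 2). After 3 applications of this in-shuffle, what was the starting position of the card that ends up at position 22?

9

Work backwards from position 22, undoing one in-shuffle at a time:
22 ← 11 ← 18 ← 9
So the card now at position 22 started at position 9.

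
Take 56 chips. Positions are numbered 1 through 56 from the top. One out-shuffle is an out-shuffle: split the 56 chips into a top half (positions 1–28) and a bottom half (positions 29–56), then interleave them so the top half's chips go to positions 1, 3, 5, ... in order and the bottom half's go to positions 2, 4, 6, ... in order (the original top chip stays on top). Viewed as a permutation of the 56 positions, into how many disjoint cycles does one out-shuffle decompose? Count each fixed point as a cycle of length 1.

6

Trace each unvisited position around until it returns:
(1) (2 3 5 9 17 33 ... len 20) (4 7 13 25 49 42 ... len 20) (6 11 21 41 26 51 46 36 16 31) (12 23 45 34) (56)
6 cycles in total.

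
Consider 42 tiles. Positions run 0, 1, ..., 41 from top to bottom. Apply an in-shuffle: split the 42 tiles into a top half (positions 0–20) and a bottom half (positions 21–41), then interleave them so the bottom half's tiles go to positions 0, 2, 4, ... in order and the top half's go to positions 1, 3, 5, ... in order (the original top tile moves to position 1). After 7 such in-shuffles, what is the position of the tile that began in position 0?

Track the tile's position through each in-shuffle:
0 → 1 → 3 → 7 → 15 → 31 → 20 → 41

41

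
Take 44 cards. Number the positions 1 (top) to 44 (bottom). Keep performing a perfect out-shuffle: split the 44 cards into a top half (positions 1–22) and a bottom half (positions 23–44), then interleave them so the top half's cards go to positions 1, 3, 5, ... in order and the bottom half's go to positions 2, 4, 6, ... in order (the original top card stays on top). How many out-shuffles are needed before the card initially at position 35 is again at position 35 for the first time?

14

Follow position 35 under repeated out-shuffles:
35 → 26 → 8 → 15 → 29 → 14 → 27 → 10 → 19 → 37 → 30 → 16 → 31 → 18 → 35
It first returns after 14 out-shuffles.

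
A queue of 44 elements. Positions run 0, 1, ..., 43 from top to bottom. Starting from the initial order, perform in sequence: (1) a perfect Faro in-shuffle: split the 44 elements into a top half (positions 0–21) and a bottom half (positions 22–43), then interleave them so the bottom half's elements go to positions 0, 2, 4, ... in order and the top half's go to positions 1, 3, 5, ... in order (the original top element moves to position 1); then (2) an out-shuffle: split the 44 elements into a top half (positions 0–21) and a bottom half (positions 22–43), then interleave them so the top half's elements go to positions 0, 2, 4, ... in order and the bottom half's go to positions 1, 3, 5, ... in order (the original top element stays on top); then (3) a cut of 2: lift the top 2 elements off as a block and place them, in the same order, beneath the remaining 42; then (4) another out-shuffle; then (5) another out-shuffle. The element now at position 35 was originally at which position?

21

Undo the operations in reverse order, starting from position 35:
  undo op 5 (out-shuffle, from bottom half): 35 ← 39
  undo op 4 (out-shuffle, from bottom half): 39 ← 41
  undo op 3 (cut 2): 41 ← 43
  undo op 2 (out-shuffle, from bottom half): 43 ← 43
  undo op 1 (in-shuffle, from top half): 43 ← 21
So the element at position 35 came from original position 21.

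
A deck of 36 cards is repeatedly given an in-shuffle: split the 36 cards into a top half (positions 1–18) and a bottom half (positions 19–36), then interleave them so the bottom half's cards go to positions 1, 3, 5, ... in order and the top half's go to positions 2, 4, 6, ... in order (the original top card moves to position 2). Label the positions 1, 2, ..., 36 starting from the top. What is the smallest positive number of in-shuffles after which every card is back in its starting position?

The in-shuffle permutes the 36 positions with cycle lengths [36].
Every card is home exactly when every cycle has completed a whole number of laps, i.e. after lcm(36) = 36 in-shuffles.

36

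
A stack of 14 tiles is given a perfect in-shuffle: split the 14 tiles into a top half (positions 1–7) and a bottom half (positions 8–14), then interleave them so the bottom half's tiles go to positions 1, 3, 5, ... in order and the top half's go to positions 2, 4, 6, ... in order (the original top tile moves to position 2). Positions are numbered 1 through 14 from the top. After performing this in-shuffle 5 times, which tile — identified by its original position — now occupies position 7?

Work backwards from position 7, undoing one in-shuffle at a time:
7 ← 11 ← 13 ← 14 ← 7 ← 11
So the tile now at position 7 started at position 11.

11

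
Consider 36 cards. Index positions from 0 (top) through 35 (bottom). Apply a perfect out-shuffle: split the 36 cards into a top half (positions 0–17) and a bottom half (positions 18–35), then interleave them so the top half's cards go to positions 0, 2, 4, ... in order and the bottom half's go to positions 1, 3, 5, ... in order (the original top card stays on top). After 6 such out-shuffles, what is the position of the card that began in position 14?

Track the card's position through each out-shuffle:
14 → 28 → 21 → 7 → 14 → 28 → 21

21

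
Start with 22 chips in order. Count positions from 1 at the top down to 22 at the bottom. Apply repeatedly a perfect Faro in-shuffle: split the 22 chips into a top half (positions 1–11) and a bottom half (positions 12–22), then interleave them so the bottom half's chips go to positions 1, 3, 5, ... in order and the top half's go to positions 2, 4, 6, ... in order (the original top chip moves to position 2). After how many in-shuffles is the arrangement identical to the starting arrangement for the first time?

11

The in-shuffle permutes the 22 positions with cycle lengths [11, 11].
Every chip is home exactly when every cycle has completed a whole number of laps, i.e. after lcm(11) = 11 in-shuffles.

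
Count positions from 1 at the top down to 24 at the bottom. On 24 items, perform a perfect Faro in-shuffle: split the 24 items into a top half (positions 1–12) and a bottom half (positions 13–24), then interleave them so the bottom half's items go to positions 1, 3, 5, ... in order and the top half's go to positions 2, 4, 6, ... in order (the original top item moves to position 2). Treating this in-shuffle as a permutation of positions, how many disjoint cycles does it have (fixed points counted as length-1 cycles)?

2

Trace each unvisited position around until it returns:
(1 2 4 8 16 7 ... len 20) (5 10 20 15)
2 cycles in total.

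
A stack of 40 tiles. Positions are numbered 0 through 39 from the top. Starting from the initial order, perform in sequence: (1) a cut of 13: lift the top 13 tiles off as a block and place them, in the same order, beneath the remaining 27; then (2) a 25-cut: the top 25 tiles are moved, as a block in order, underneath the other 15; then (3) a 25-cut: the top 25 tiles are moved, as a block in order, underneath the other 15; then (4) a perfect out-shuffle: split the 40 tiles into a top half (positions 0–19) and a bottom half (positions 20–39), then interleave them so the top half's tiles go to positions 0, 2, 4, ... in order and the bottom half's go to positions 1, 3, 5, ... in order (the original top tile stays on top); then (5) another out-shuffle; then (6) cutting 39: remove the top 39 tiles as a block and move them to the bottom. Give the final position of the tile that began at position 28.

21

Track the tile from position 28 forward through each operation:
  after op 1 (cut 13): 28 → 15
  after op 2 (cut 25): 15 → 30
  after op 3 (cut 25): 30 → 5
  after op 4 (out-shuffle): 5 → 10
  after op 5 (out-shuffle): 10 → 20
  after op 6 (cut 39): 20 → 21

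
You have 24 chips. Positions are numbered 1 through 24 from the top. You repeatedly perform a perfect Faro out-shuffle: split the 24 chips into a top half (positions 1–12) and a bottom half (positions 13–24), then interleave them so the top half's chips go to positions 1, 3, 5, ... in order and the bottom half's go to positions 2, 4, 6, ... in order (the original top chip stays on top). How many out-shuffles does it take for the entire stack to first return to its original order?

The out-shuffle permutes the 24 positions with cycle lengths [1, 1, 11, 11].
Every chip is home exactly when every cycle has completed a whole number of laps, i.e. after lcm(1, 11) = 11 out-shuffles.

11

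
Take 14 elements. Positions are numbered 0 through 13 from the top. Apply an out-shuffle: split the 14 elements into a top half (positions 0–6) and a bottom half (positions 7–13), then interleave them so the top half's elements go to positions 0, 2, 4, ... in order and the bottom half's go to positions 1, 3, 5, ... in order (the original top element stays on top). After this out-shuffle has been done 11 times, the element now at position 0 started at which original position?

0

Work backwards from position 0, undoing one out-shuffle at a time:
0 ← 0 ← 0 ← 0 ← 0 ← 0 ← 0 ← 0 ← 0 ← 0 ← 0 ← 0
So the element now at position 0 started at position 0.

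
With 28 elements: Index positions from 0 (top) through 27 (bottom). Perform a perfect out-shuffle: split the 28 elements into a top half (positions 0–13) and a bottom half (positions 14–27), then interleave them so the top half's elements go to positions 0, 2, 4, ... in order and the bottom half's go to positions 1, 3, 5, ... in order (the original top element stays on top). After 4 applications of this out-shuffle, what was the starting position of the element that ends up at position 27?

27

Work backwards from position 27, undoing one out-shuffle at a time:
27 ← 27 ← 27 ← 27 ← 27
So the element now at position 27 started at position 27.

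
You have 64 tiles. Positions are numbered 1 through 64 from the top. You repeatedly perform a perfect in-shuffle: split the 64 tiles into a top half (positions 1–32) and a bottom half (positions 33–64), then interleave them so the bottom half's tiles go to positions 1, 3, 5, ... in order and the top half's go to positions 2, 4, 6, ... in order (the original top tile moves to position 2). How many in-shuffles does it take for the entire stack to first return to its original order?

12

The in-shuffle permutes the 64 positions with cycle lengths [4, 12, 12, 12, 12, 12].
Every tile is home exactly when every cycle has completed a whole number of laps, i.e. after lcm(4, 12) = 12 in-shuffles.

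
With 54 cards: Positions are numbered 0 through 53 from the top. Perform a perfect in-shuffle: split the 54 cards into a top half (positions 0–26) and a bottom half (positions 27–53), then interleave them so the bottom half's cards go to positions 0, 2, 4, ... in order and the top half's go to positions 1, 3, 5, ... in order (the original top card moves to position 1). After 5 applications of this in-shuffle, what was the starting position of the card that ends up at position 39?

14

Work backwards from position 39, undoing one in-shuffle at a time:
39 ← 19 ← 9 ← 4 ← 29 ← 14
So the card now at position 39 started at position 14.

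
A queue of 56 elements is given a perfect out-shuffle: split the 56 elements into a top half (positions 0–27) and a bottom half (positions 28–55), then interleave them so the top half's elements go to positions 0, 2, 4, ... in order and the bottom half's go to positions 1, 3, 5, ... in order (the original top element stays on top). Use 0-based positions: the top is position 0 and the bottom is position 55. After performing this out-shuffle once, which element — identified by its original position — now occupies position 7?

31

Work backwards from position 7, undoing one out-shuffle at a time:
7 ← 31
So the element now at position 7 started at position 31.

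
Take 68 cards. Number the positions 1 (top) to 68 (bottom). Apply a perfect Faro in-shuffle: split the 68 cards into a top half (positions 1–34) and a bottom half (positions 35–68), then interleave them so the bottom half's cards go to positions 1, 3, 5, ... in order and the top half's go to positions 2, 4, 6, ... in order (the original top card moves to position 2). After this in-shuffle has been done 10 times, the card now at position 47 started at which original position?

Work backwards from position 47, undoing one in-shuffle at a time:
47 ← 58 ← 29 ← 49 ← 59 ← 64 ← 32 ← 16 ← 8 ← 4 ← 2
So the card now at position 47 started at position 2.

2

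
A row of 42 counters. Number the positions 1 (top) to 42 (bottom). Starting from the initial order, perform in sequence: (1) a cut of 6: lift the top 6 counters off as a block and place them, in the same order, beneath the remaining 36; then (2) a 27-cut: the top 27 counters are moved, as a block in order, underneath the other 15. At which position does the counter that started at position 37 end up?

Track the counter from position 37 forward through each operation:
  after op 1 (cut 6): 37 → 31
  after op 2 (cut 27): 31 → 4

4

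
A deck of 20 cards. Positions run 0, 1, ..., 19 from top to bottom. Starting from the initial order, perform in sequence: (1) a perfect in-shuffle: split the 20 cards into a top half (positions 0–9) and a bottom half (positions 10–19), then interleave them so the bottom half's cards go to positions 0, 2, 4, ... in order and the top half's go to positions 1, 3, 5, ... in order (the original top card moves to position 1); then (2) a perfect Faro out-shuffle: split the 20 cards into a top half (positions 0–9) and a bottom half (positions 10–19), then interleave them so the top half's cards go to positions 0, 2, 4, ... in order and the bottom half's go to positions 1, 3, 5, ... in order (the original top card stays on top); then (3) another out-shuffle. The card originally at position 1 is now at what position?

12

Track the card from position 1 forward through each operation:
  after op 1 (in-shuffle): 1 → 3
  after op 2 (out-shuffle): 3 → 6
  after op 3 (out-shuffle): 6 → 12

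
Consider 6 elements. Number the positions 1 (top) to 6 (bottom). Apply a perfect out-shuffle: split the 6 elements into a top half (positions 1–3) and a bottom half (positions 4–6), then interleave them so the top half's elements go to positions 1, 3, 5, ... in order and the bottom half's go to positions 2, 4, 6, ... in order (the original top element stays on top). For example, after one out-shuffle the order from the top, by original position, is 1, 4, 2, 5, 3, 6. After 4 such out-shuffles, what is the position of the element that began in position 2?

2

Track the element's position through each out-shuffle:
2 → 3 → 5 → 4 → 2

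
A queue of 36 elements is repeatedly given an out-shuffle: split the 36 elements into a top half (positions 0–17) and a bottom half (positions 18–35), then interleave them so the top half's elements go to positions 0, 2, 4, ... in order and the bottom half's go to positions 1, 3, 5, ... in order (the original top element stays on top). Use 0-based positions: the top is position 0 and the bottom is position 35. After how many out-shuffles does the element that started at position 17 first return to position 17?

12

Follow position 17 under repeated out-shuffles:
17 → 34 → 33 → 31 → 27 → 19 → 3 → 6 → 12 → 24 → 13 → 26 → 17
It first returns after 12 out-shuffles.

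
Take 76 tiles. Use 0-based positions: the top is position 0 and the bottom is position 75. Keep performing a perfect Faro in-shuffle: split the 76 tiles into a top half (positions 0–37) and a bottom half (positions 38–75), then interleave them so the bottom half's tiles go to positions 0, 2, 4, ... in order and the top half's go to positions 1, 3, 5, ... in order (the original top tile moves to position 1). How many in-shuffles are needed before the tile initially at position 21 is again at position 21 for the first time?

3

Follow position 21 under repeated in-shuffles:
21 → 43 → 10 → 21
It first returns after 3 in-shuffles.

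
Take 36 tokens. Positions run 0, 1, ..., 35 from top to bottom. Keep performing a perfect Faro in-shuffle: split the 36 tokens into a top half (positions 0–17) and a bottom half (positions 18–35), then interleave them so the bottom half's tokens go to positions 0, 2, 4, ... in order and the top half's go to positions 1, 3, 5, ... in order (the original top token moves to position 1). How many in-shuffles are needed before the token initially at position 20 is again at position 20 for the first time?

Follow position 20 under repeated in-shuffles:
20 → 4 → 9 → 19 → 2 → 5 → 11 → 23 → ... → 20 (length 36)
It first returns after 36 in-shuffles.

36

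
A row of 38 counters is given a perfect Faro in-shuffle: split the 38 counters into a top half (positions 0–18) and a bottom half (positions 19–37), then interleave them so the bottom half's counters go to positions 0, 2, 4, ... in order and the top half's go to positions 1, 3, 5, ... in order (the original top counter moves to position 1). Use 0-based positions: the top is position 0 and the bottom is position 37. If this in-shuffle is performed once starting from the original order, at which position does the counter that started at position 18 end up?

Track the counter's position through each in-shuffle:
18 → 37

37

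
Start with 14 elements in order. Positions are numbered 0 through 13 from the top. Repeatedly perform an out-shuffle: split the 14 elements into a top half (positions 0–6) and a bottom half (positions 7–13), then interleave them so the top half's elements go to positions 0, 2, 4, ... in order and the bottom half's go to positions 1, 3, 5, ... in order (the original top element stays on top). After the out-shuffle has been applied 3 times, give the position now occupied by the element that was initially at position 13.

13

Position 13 is a fixed point of every out-shuffle, so the element never moves.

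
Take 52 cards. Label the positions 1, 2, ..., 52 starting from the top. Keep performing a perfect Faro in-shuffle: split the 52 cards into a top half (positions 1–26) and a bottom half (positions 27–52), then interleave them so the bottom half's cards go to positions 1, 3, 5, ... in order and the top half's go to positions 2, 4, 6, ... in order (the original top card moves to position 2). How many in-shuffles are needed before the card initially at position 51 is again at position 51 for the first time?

Follow position 51 under repeated in-shuffles:
51 → 49 → 45 → 37 → 21 → 42 → 31 → 9 → ... → 51 (length 52)
It first returns after 52 in-shuffles.

52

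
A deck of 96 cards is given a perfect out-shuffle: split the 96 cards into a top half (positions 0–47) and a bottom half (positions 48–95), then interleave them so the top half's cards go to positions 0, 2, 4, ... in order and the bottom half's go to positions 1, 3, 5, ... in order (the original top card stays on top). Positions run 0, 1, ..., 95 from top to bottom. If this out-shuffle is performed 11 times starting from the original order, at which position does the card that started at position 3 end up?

64

Track the card's position through each out-shuffle:
3 → 6 → 12 → 24 → 48 → 1 → 2 → 4 → 8 → 16 → 32 → 64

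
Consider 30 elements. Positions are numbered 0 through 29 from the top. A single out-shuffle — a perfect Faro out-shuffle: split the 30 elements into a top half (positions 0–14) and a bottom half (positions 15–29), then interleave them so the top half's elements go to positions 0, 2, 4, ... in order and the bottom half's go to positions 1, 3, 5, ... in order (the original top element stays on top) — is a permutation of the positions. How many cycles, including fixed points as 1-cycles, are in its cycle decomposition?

Trace each unvisited position around until it returns:
(0) (1 2 4 8 16 3 ... len 28) (29)
3 cycles in total.

3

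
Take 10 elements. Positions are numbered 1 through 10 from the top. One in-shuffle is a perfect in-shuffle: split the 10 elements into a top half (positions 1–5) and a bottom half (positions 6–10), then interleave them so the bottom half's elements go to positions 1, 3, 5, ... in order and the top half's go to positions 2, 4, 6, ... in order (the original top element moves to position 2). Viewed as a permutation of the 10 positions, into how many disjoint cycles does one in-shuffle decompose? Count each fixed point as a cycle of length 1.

1

Trace each unvisited position around until it returns:
(1 2 4 8 5 10 9 7 3 6)
1 cycle in total.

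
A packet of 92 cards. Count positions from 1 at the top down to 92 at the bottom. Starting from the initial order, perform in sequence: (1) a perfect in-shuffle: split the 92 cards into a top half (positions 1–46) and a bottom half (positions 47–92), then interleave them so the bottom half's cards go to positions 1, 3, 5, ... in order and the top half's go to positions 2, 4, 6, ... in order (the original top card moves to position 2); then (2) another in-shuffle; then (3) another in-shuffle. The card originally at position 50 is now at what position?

Track the card from position 50 forward through each operation:
  after op 1 (in-shuffle): 50 → 7
  after op 2 (in-shuffle): 7 → 14
  after op 3 (in-shuffle): 14 → 28

28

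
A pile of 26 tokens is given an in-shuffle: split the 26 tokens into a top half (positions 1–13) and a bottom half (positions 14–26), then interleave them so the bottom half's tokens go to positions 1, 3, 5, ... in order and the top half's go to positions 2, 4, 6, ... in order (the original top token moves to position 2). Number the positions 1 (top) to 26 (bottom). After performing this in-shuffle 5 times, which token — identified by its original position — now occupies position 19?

20

Work backwards from position 19, undoing one in-shuffle at a time:
19 ← 23 ← 25 ← 26 ← 13 ← 20
So the token now at position 19 started at position 20.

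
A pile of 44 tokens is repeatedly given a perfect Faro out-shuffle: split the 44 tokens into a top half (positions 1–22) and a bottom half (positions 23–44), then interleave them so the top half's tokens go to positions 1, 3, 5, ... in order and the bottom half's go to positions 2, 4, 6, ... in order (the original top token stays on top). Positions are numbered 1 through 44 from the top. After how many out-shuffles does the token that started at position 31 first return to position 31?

Follow position 31 under repeated out-shuffles:
31 → 18 → 35 → 26 → 8 → 15 → 29 → 14 → 27 → 10 → 19 → 37 → 30 → 16 → 31
It first returns after 14 out-shuffles.

14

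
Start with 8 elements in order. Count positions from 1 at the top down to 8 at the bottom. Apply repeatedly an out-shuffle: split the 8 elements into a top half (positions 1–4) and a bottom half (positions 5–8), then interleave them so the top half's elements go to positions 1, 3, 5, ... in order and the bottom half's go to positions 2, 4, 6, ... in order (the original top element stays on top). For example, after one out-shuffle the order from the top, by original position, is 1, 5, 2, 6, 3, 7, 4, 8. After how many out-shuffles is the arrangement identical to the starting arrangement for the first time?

3

The out-shuffle permutes the 8 positions with cycle lengths [1, 1, 3, 3].
Every element is home exactly when every cycle has completed a whole number of laps, i.e. after lcm(1, 3) = 3 out-shuffles.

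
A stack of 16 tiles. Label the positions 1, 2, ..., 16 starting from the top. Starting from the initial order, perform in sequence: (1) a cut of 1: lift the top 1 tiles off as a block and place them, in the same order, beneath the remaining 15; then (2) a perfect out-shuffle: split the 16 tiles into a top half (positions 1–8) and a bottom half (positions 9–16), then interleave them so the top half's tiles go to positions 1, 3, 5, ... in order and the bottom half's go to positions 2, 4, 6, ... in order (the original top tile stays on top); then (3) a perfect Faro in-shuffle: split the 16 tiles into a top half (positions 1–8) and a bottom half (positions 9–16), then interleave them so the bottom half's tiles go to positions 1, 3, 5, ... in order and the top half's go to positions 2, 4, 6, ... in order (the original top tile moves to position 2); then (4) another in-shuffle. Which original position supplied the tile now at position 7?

12

Undo the operations in reverse order, starting from position 7:
  undo op 4 (in-shuffle, from bottom half): 7 ← 12
  undo op 3 (in-shuffle, from top half): 12 ← 6
  undo op 2 (out-shuffle, from bottom half): 6 ← 11
  undo op 1 (cut 1): 11 ← 12
So the tile at position 7 came from original position 12.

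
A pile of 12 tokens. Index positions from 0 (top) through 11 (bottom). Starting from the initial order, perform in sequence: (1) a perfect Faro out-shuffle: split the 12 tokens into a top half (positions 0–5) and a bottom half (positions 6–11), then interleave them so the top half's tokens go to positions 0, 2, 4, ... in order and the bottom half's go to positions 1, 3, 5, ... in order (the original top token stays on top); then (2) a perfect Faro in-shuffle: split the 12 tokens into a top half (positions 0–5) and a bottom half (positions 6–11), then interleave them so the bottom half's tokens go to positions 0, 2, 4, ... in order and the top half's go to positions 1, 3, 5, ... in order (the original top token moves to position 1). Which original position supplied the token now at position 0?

3

Undo the operations in reverse order, starting from position 0:
  undo op 2 (in-shuffle, from bottom half): 0 ← 6
  undo op 1 (out-shuffle, from top half): 6 ← 3
So the token at position 0 came from original position 3.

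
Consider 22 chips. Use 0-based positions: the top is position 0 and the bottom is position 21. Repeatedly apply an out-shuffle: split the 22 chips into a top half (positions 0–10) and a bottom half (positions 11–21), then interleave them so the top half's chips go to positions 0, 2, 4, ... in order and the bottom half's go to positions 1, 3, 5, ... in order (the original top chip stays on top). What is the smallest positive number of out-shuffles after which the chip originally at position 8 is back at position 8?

6

Follow position 8 under repeated out-shuffles:
8 → 16 → 11 → 1 → 2 → 4 → 8
It first returns after 6 out-shuffles.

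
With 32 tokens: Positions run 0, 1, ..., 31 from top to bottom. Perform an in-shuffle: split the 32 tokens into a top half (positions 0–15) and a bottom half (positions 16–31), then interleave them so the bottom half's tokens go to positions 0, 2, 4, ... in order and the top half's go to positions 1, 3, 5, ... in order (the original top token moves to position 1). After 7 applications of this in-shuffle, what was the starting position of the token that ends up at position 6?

Work backwards from position 6, undoing one in-shuffle at a time:
6 ← 19 ← 9 ← 4 ← 18 ← 25 ← 12 ← 22
So the token now at position 6 started at position 22.

22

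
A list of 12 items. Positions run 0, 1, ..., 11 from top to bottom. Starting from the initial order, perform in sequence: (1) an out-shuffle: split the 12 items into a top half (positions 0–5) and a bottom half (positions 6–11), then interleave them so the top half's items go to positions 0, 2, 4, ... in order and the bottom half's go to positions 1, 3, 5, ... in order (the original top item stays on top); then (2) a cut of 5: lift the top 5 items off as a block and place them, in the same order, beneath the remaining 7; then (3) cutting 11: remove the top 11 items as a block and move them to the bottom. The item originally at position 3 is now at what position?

Track the item from position 3 forward through each operation:
  after op 1 (out-shuffle): 3 → 6
  after op 2 (cut 5): 6 → 1
  after op 3 (cut 11): 1 → 2

2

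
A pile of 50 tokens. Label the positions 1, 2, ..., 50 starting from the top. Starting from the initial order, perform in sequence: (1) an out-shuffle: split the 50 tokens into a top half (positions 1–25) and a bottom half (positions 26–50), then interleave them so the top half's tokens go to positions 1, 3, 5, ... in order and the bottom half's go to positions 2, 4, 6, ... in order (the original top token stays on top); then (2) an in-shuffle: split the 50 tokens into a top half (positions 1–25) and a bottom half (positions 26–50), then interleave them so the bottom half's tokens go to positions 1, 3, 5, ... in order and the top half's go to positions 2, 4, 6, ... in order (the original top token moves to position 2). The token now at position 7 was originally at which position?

Undo the operations in reverse order, starting from position 7:
  undo op 2 (in-shuffle, from bottom half): 7 ← 29
  undo op 1 (out-shuffle, from top half): 29 ← 15
So the token at position 7 came from original position 15.

15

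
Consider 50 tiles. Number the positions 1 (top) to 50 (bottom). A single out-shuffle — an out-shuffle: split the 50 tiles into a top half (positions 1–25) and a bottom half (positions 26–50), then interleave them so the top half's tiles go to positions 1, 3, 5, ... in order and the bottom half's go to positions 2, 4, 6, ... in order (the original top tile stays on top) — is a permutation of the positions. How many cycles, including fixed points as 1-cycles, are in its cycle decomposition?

6

Trace each unvisited position around until it returns:
(1) (2 3 5 9 17 33 ... len 21) (4 7 13 25 49 48 ... len 21) (8 15 29) (22 43 36) (50)
6 cycles in total.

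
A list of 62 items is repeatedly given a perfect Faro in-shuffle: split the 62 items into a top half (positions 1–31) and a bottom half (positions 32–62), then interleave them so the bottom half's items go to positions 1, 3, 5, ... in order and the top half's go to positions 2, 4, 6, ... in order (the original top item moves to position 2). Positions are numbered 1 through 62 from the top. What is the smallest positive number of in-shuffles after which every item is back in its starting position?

The in-shuffle permutes the 62 positions with cycle lengths [2, 3, 3, 6, 6, 6, 6, 6, 6, 6, 6, 6].
Every item is home exactly when every cycle has completed a whole number of laps, i.e. after lcm(2, 3, 6) = 6 in-shuffles.

6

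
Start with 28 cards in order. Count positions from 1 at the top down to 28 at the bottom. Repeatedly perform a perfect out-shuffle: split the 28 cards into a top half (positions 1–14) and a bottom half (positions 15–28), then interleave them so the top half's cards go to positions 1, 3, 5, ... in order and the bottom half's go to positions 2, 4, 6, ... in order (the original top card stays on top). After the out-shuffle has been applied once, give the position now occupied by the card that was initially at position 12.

Track the card's position through each out-shuffle:
12 → 23

23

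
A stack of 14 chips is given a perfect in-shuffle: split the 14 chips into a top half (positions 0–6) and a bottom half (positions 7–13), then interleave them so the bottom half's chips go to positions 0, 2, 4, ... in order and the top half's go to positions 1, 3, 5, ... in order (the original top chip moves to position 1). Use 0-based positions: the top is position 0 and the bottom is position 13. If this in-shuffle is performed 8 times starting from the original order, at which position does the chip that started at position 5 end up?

Track the chip's position through each in-shuffle:
5 → 11 → 8 → 2 → 5 → 11 → 8 → 2 → 5

5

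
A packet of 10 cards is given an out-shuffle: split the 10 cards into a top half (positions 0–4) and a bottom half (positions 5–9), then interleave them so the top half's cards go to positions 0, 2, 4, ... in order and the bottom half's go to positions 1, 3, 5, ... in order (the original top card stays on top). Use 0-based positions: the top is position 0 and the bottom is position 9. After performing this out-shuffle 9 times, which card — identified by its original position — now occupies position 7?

2

Work backwards from position 7, undoing one out-shuffle at a time:
7 ← 8 ← 4 ← 2 ← 1 ← 5 ← 7 ← 8 ← 4 ← 2
So the card now at position 7 started at position 2.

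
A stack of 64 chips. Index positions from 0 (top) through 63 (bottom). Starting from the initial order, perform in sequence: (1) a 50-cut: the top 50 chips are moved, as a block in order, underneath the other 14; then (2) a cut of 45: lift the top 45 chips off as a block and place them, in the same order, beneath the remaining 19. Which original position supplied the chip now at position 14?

45

Undo the operations in reverse order, starting from position 14:
  undo op 2 (cut 45): 14 ← 59
  undo op 1 (cut 50): 59 ← 45
So the chip at position 14 came from original position 45.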